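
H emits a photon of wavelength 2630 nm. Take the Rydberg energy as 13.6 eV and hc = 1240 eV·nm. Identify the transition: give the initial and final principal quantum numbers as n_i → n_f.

The photon energy is ΔE = hc/λ = 1240 / 2630 = 0.4715 eV.
With Z = 1, ΔE = 13.60 × (1/n_f² − 1/n_i²), so 1/n_f² − 1/n_i² = 0.03467.
Trying n_f = 4 gives 1/n_i² = 0.02783, i.e. n_i ≈ 6; this pair matches.

n_i = 6, n_f = 4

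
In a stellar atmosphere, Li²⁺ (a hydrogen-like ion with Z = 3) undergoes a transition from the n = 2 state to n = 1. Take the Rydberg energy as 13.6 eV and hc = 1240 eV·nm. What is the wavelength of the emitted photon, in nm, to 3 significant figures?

13.5 nm

For Z = 3 the level energies scale as Z², so the effective Rydberg energy is 13.6 × 9 = 122.4 eV.
ΔE = 122.4 × (1/1² − 1/2²) = 122.4 × 0.7500 = 91.80 eV.
λ = hc/ΔE = 1240 / 91.80 = 13.5 nm.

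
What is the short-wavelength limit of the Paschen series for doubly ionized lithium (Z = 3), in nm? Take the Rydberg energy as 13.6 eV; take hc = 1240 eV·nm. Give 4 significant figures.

91.18 nm

The Paschen series has lower level n_f = 3; the series limit corresponds to n_i → ∞.
ΔE_max = 13.6 × 9 / 3² = 13.60 eV.
λ_min = 1240 / 13.60 = 91.18 nm.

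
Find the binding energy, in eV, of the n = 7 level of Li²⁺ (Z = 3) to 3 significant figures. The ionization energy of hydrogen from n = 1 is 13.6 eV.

E_n = −13.6 Z²/n² = −122.4/n² eV for Z = 3.
E_7 = −122.4/49 = −2.50 eV, so ionization (to E = 0) requires 2.50 eV.

2.50 eV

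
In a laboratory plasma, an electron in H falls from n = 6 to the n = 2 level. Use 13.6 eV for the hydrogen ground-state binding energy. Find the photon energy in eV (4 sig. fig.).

3.022 eV

E_6 = −13.60/36 = −0.3778 eV and E_2 = −13.60/4 = −3.400 eV.
The photon energy is |E_6 − E_2| = 3.022 eV.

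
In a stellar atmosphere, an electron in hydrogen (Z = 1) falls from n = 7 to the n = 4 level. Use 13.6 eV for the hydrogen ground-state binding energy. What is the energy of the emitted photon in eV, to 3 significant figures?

0.572 eV

E_7 = −13.60/49 = −0.2776 eV and E_4 = −13.60/16 = −0.8500 eV.
The photon energy is |E_7 − E_4| = 0.572 eV.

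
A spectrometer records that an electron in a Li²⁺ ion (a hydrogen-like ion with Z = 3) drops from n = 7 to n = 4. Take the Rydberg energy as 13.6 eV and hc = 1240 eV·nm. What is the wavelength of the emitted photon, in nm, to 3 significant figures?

241 nm

For Z = 3 the level energies scale as Z², so the effective Rydberg energy is 13.6 × 9 = 122.4 eV.
ΔE = 122.4 × (1/4² − 1/7²) = 122.4 × 0.04209 = 5.152 eV.
λ = hc/ΔE = 1240 / 5.152 = 241 nm.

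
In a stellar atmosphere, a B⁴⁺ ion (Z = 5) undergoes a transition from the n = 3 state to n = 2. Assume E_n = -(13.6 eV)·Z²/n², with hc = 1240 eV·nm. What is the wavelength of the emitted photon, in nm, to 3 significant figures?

For Z = 5 the level energies scale as Z², so the effective Rydberg energy is 13.6 × 25 = 340.0 eV.
ΔE = 340.0 × (1/2² − 1/3²) = 340.0 × 0.1389 = 47.22 eV.
λ = hc/ΔE = 1240 / 47.22 = 26.3 nm.

26.3 nm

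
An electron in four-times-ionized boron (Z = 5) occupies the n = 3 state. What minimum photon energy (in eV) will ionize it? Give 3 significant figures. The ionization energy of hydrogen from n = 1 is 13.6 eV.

37.8 eV

E_n = −13.6 Z²/n² = −340.0/n² eV for Z = 5.
E_3 = −340.0/9 = −37.8 eV, so ionization (to E = 0) requires 37.8 eV.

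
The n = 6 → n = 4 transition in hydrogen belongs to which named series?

The series is set by the lower level: n_f = 4 is the Brackett series.

Brackett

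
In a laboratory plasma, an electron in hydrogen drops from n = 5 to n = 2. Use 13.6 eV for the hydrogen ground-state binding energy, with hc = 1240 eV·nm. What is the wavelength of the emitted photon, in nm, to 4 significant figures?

ΔE = 13.60 × (1/2² − 1/5²) = 13.60 × 0.2100 = 2.856 eV.
λ = hc/ΔE = 1240 / 2.856 = 434.2 nm.

434.2 nm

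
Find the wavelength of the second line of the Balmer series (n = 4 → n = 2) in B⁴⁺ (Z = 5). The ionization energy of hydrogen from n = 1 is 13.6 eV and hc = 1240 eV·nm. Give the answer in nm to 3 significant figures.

The Balmer series terminates on n_f = 2; the second line has n_i = 2+2 = 4.
ΔE = 340.0 × (1/2² − 1/4²) = 63.75 eV.
λ = 1240 / 63.75 = 19.5 nm.

19.5 nm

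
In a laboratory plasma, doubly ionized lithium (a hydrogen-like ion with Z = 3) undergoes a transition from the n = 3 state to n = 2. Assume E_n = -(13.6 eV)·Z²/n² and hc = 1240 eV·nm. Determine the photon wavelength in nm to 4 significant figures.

72.94 nm

For Z = 3 the level energies scale as Z², so the effective Rydberg energy is 13.6 × 9 = 122.4 eV.
ΔE = 122.4 × (1/2² − 1/3²) = 122.4 × 0.1389 = 17.00 eV.
λ = hc/ΔE = 1240 / 17.00 = 72.94 nm.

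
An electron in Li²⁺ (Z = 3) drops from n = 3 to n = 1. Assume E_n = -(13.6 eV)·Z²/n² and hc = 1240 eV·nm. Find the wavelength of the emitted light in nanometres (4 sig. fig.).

For Z = 3 the level energies scale as Z², so the effective Rydberg energy is 13.6 × 9 = 122.4 eV.
ΔE = 122.4 × (1/1² − 1/3²) = 122.4 × 0.8889 = 108.8 eV.
λ = hc/ΔE = 1240 / 108.8 = 11.40 nm.

11.40 nm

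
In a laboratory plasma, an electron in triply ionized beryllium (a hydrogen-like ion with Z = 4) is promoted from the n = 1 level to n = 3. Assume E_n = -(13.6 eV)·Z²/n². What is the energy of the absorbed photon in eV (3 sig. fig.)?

The Bohr energies scale as Z², so for Z = 4: E_n = −217.6/n² eV.
E_3 = −217.6/9 = −24.18 eV and E_1 = −217.6/1 = −217.6 eV.
The photon energy is |E_3 − E_1| = 193 eV.

193 eV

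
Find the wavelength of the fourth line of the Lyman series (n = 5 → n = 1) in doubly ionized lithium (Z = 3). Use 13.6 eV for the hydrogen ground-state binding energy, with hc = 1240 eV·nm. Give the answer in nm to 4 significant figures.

10.55 nm

The Lyman series terminates on n_f = 1; the fourth line has n_i = 1+4 = 5.
ΔE = 122.4 × (1/1² − 1/5²) = 117.5 eV.
λ = 1240 / 117.5 = 10.55 nm.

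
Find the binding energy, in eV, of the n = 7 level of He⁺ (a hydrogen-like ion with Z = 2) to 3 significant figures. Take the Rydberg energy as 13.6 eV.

E_n = −13.6 Z²/n² = −54.40/n² eV for Z = 2.
E_7 = −54.40/49 = −1.11 eV, so ionization (to E = 0) requires 1.11 eV.

1.11 eV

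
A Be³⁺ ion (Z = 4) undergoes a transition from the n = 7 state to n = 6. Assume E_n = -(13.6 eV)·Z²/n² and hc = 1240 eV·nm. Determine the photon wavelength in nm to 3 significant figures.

For Z = 4 the level energies scale as Z², so the effective Rydberg energy is 13.6 × 16 = 217.6 eV.
ΔE = 217.6 × (1/6² − 1/7²) = 217.6 × 0.007370 = 1.604 eV.
λ = hc/ΔE = 1240 / 1.604 = 773 nm.

773 nm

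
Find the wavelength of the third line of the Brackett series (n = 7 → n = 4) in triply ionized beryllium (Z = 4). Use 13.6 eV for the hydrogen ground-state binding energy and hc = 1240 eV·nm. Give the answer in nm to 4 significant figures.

The Brackett series terminates on n_f = 4; the third line has n_i = 4+3 = 7.
ΔE = 217.6 × (1/4² − 1/7²) = 9.159 eV.
λ = 1240 / 9.159 = 135.4 nm.

135.4 nm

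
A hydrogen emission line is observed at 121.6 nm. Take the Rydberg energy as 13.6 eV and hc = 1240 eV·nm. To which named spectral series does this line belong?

Lyman

ΔE = 1240/121.6 = 10.20 eV.
This matches 13.6 × (1/1² − 1/2²), so n_f = 1: the Lyman series.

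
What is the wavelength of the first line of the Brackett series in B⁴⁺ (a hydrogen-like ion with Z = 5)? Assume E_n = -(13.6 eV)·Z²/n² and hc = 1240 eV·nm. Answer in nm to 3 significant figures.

The Brackett series terminates on n_f = 4; the first line has n_i = 4+1 = 5.
ΔE = 340.0 × (1/4² − 1/5²) = 7.650 eV.
λ = 1240 / 7.650 = 162 nm.

162 nm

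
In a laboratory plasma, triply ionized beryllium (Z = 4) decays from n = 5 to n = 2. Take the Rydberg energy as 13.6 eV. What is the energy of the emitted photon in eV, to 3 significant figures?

45.7 eV

The Bohr energies scale as Z², so for Z = 4: E_n = −217.6/n² eV.
E_5 = −217.6/25 = −8.704 eV and E_2 = −217.6/4 = −54.40 eV.
The photon energy is |E_5 − E_2| = 45.7 eV.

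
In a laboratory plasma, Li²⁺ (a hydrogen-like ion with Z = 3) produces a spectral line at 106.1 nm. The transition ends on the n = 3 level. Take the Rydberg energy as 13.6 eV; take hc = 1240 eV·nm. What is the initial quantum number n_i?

n_i = 8

The photon energy is ΔE = hc/λ = 1240 / 106.1 = 11.69 eV.
With Z = 3, ΔE = 122.4 × (1/n_f² − 1/n_i²), so 1/n_f² − 1/n_i² = 0.09548.
With n_f = 3: 1/n_i² = 1/9 − 0.09548 = 0.01563, so n_i ≈ 8.00.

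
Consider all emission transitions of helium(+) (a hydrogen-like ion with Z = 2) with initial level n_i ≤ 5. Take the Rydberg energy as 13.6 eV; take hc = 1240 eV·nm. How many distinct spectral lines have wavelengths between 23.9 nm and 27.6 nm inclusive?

2

Enumerate all n_i → n_f pairs with 1 ≤ n_f < n_i ≤ 5 and compute λ = 1240 / [13.6·4·(1/n_f² − 1/n_i²)].
Lines falling in [23.9, 27.6] nm: 4→1 (24.31 nm), 3→1 (25.64 nm).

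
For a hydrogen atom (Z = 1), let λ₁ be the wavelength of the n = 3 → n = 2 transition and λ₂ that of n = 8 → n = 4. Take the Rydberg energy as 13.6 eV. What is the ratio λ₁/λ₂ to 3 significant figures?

0.338

λ ∝ 1/ΔE ∝ 1/(1/n_f² − 1/n_i²), and the Z² and hc factors cancel in the ratio.
λ₁/λ₂ = (1/4² − 1/8²)/(1/2² − 1/3²) = 0.04688/0.1389 = 0.338.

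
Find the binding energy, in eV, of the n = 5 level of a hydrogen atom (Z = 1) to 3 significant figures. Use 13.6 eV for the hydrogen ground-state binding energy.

E_5 = −13.60/25 = −0.544 eV, so ionization (to E = 0) requires 0.544 eV.

0.544 eV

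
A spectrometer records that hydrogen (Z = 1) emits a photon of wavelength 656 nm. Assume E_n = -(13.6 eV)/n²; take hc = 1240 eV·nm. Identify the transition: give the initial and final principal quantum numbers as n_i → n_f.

The photon energy is ΔE = hc/λ = 1240 / 656 = 1.890 eV.
With Z = 1, ΔE = 13.60 × (1/n_f² − 1/n_i²), so 1/n_f² − 1/n_i² = 0.1390.
Trying n_f = 2 gives 1/n_i² = 0.1110, i.e. n_i ≈ 3; this pair matches.

n_i = 3, n_f = 2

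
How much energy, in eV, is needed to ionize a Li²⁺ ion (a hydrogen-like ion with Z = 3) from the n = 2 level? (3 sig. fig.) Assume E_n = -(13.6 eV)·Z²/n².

E_n = −13.6 Z²/n² = −122.4/n² eV for Z = 3.
E_2 = −122.4/4 = −30.6 eV, so ionization (to E = 0) requires 30.6 eV.

30.6 eV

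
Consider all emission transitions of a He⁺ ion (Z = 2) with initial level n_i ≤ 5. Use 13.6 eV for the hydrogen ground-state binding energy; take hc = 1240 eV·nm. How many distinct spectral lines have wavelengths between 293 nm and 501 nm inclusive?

2

Enumerate all n_i → n_f pairs with 1 ≤ n_f < n_i ≤ 5 and compute λ = 1240 / [13.6·4·(1/n_f² − 1/n_i²)].
Lines falling in [293, 501] nm: 5→3 (320.5 nm), 4→3 (468.9 nm).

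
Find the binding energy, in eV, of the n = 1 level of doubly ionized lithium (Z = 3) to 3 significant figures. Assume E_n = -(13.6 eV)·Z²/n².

122 eV

E_n = −13.6 Z²/n² = −122.4/n² eV for Z = 3.
E_1 = −122.4/1 = −122 eV, so ionization (to E = 0) requires 122 eV.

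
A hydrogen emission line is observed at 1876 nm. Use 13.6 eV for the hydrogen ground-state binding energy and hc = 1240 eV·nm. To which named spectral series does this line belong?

ΔE = 1240/1876 = 0.6610 eV.
This matches 13.6 × (1/3² − 1/4²), so n_f = 3: the Paschen series.

Paschen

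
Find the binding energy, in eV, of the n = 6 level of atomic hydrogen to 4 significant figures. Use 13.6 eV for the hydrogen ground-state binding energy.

0.3778 eV

E_6 = −13.60/36 = −0.3778 eV, so ionization (to E = 0) requires 0.3778 eV.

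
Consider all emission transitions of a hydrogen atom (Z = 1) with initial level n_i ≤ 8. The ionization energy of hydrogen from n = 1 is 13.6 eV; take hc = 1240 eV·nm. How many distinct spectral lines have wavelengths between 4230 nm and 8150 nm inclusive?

3

Enumerate all n_i → n_f pairs with 1 ≤ n_f < n_i ≤ 8 and compute λ = 1240 / [13.6·1·(1/n_f² − 1/n_i²)].
Lines falling in [4230, 8150] nm: 7→5 (4654 nm), 6→5 (7460 nm), 8→6 (7503 nm).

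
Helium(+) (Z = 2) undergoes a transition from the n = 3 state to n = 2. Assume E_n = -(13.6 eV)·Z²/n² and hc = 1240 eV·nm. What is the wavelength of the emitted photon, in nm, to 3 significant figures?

For Z = 2 the level energies scale as Z², so the effective Rydberg energy is 13.6 × 4 = 54.40 eV.
ΔE = 54.40 × (1/2² − 1/3²) = 54.40 × 0.1389 = 7.556 eV.
λ = hc/ΔE = 1240 / 7.556 = 164 nm.

164 nm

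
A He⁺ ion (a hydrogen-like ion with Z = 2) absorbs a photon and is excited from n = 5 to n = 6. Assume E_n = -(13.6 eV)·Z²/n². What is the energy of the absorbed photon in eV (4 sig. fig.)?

0.6649 eV

The Bohr energies scale as Z², so for Z = 2: E_n = −54.40/n² eV.
E_6 = −54.40/36 = −1.511 eV and E_5 = −54.40/25 = −2.176 eV.
The photon energy is |E_6 − E_5| = 0.6649 eV.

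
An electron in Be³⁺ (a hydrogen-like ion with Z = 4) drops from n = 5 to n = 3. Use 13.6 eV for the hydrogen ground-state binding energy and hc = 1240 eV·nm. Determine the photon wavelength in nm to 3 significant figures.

80.1 nm

For Z = 4 the level energies scale as Z², so the effective Rydberg energy is 13.6 × 16 = 217.6 eV.
ΔE = 217.6 × (1/3² − 1/5²) = 217.6 × 0.07111 = 15.47 eV.
λ = hc/ΔE = 1240 / 15.47 = 80.1 nm.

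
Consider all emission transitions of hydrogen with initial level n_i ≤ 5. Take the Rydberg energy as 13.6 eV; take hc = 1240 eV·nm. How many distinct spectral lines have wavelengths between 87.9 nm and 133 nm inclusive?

Enumerate all n_i → n_f pairs with 1 ≤ n_f < n_i ≤ 5 and compute λ = 1240 / [13.6·1·(1/n_f² − 1/n_i²)].
Lines falling in [87.9, 133] nm: 5→1 (94.98 nm), 4→1 (97.25 nm), 3→1 (102.6 nm), 2→1 (121.6 nm).

4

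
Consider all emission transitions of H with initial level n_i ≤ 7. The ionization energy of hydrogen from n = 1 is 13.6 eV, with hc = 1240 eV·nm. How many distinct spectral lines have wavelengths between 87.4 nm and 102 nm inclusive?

4

Enumerate all n_i → n_f pairs with 1 ≤ n_f < n_i ≤ 7 and compute λ = 1240 / [13.6·1·(1/n_f² − 1/n_i²)].
Lines falling in [87.4, 102] nm: 7→1 (93.08 nm), 6→1 (93.78 nm), 5→1 (94.98 nm), 4→1 (97.25 nm).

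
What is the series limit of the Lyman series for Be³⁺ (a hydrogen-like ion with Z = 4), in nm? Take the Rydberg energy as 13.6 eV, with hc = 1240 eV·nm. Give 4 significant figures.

The Lyman series has lower level n_f = 1; the series limit corresponds to n_i → ∞.
ΔE_max = 13.6 × 16 / 1² = 217.6 eV.
λ_min = 1240 / 217.6 = 5.699 nm.

5.699 nm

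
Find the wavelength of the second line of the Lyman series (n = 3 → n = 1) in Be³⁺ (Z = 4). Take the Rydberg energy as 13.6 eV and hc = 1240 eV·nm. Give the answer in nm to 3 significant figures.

The Lyman series terminates on n_f = 1; the second line has n_i = 1+2 = 3.
ΔE = 217.6 × (1/1² − 1/3²) = 193.4 eV.
λ = 1240 / 193.4 = 6.41 nm.

6.41 nm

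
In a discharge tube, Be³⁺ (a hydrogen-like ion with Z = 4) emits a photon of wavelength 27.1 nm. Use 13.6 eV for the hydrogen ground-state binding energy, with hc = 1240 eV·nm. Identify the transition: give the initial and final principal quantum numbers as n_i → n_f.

n_i = 5, n_f = 2

The photon energy is ΔE = hc/λ = 1240 / 27.1 = 45.76 eV.
With Z = 4, ΔE = 217.6 × (1/n_f² − 1/n_i²), so 1/n_f² − 1/n_i² = 0.2103.
Trying n_f = 2 gives 1/n_i² = 0.03972, i.e. n_i ≈ 5; this pair matches.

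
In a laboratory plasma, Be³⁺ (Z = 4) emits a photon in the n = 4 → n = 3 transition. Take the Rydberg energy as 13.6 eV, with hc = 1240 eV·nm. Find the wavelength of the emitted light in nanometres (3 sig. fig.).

For Z = 4 the level energies scale as Z², so the effective Rydberg energy is 13.6 × 16 = 217.6 eV.
ΔE = 217.6 × (1/3² − 1/4²) = 217.6 × 0.04861 = 10.58 eV.
λ = hc/ΔE = 1240 / 10.58 = 117 nm.

117 nm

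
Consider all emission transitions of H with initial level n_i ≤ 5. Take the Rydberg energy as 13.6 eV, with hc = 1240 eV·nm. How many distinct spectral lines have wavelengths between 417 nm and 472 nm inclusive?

Enumerate all n_i → n_f pairs with 1 ≤ n_f < n_i ≤ 5 and compute λ = 1240 / [13.6·1·(1/n_f² − 1/n_i²)].
Lines falling in [417, 472] nm: 5→2 (434.2 nm).

1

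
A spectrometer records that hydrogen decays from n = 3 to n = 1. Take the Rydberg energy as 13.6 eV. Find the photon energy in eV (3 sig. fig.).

12.1 eV

E_3 = −13.60/9 = −1.511 eV and E_1 = −13.60/1 = −13.60 eV.
The photon energy is |E_3 − E_1| = 12.1 eV.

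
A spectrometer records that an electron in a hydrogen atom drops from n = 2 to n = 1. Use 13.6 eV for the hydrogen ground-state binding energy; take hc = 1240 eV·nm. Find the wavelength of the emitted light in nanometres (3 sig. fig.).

122 nm

ΔE = 13.60 × (1/1² − 1/2²) = 13.60 × 0.7500 = 10.20 eV.
λ = hc/ΔE = 1240 / 10.20 = 122 nm.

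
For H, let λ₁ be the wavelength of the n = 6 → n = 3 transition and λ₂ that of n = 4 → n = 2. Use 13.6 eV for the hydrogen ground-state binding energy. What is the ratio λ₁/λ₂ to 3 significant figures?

2.25

λ ∝ 1/ΔE ∝ 1/(1/n_f² − 1/n_i²), and the Z² and hc factors cancel in the ratio.
λ₁/λ₂ = (1/2² − 1/4²)/(1/3² − 1/6²) = 0.1875/0.08333 = 2.25.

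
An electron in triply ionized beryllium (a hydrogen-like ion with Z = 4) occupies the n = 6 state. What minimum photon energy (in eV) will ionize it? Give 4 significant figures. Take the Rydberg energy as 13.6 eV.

E_n = −13.6 Z²/n² = −217.6/n² eV for Z = 4.
E_6 = −217.6/36 = −6.044 eV, so ionization (to E = 0) requires 6.044 eV.

6.044 eV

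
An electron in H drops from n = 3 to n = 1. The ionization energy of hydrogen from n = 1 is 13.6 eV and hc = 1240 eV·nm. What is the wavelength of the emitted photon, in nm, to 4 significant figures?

102.6 nm

ΔE = 13.60 × (1/1² − 1/3²) = 13.60 × 0.8889 = 12.09 eV.
λ = hc/ΔE = 1240 / 12.09 = 102.6 nm.
This line belongs to the Lyman series.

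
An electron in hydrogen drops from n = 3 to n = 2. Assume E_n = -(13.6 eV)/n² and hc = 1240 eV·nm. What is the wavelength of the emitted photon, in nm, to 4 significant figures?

656.5 nm

ΔE = 13.60 × (1/2² − 1/3²) = 13.60 × 0.1389 = 1.889 eV.
λ = hc/ΔE = 1240 / 1.889 = 656.5 nm.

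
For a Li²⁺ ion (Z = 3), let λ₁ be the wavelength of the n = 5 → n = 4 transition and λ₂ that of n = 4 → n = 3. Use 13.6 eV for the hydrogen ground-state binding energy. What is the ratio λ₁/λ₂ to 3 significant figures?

λ ∝ 1/ΔE ∝ 1/(1/n_f² − 1/n_i²), and the Z² and hc factors cancel in the ratio.
λ₁/λ₂ = (1/3² − 1/4²)/(1/4² − 1/5²) = 0.04861/0.02250 = 2.16.

2.16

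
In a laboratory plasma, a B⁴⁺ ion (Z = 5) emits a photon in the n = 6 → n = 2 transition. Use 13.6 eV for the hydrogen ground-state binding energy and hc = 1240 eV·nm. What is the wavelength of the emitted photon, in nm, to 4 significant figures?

For Z = 5 the level energies scale as Z², so the effective Rydberg energy is 13.6 × 25 = 340.0 eV.
ΔE = 340.0 × (1/2² − 1/6²) = 340.0 × 0.2222 = 75.56 eV.
λ = hc/ΔE = 1240 / 75.56 = 16.41 nm.

16.41 nm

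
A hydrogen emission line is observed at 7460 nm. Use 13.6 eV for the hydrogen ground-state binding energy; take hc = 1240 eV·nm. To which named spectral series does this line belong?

ΔE = 1240/7460 = 0.1662 eV.
This matches 13.6 × (1/5² − 1/6²), so n_f = 5: the Pfund series.

Pfund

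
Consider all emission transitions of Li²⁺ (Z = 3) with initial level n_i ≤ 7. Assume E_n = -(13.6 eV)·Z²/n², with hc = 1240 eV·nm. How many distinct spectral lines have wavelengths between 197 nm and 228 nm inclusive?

1

Enumerate all n_i → n_f pairs with 1 ≤ n_f < n_i ≤ 7 and compute λ = 1240 / [13.6·9·(1/n_f² − 1/n_i²)].
Lines falling in [197, 228] nm: 4→3 (208.4 nm).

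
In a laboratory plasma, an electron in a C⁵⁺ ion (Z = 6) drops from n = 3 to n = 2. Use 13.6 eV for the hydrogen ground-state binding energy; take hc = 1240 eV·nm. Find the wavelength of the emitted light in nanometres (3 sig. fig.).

For Z = 6 the level energies scale as Z², so the effective Rydberg energy is 13.6 × 36 = 489.6 eV.
ΔE = 489.6 × (1/2² − 1/3²) = 489.6 × 0.1389 = 68.00 eV.
λ = hc/ΔE = 1240 / 68.00 = 18.2 nm.

18.2 nm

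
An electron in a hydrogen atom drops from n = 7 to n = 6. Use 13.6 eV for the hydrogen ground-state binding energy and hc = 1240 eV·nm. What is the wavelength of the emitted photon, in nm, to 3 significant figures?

ΔE = 13.60 × (1/6² − 1/7²) = 13.60 × 0.007370 = 0.1002 eV.
λ = hc/ΔE = 1240 / 0.1002 = 12400 nm.

12400 nm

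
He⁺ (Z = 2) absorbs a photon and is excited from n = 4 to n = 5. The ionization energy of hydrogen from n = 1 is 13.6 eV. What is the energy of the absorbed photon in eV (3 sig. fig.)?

The Bohr energies scale as Z², so for Z = 2: E_n = −54.40/n² eV.
E_5 = −54.40/25 = −2.176 eV and E_4 = −54.40/16 = −3.400 eV.
The photon energy is |E_5 − E_4| = 1.22 eV.

1.22 eV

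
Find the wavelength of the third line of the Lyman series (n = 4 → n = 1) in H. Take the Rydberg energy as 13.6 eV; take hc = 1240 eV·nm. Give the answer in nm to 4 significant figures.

97.25 nm

The Lyman series terminates on n_f = 1; the third line has n_i = 1+3 = 4.
ΔE = 13.60 × (1/1² − 1/4²) = 12.75 eV.
λ = 1240 / 12.75 = 97.25 nm.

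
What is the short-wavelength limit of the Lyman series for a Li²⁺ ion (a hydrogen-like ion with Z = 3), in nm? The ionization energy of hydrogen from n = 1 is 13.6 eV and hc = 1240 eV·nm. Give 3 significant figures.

The Lyman series has lower level n_f = 1; the series limit corresponds to n_i → ∞.
ΔE_max = 13.6 × 9 / 1² = 122.4 eV.
λ_min = 1240 / 122.4 = 10.1 nm.

10.1 nm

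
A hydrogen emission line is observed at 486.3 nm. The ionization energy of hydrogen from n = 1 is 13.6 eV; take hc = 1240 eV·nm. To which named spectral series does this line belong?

ΔE = 1240/486.3 = 2.550 eV.
This matches 13.6 × (1/2² − 1/4²), so n_f = 2: the Balmer series.

Balmer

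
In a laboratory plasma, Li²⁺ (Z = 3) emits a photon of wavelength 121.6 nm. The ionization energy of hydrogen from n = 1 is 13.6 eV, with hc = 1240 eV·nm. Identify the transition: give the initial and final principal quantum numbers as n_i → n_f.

n_i = 6, n_f = 3

The photon energy is ΔE = hc/λ = 1240 / 121.6 = 10.20 eV.
With Z = 3, ΔE = 122.4 × (1/n_f² − 1/n_i²), so 1/n_f² − 1/n_i² = 0.08331.
Trying n_f = 3 gives 1/n_i² = 0.02780, i.e. n_i ≈ 6; this pair matches.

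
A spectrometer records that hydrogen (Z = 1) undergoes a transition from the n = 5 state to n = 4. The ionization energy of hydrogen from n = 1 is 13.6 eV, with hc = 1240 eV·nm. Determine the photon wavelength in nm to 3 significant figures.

ΔE = 13.60 × (1/4² − 1/5²) = 13.60 × 0.02250 = 0.3060 eV.
λ = hc/ΔE = 1240 / 0.3060 = 4050 nm.
This line belongs to the Brackett series.

4050 nm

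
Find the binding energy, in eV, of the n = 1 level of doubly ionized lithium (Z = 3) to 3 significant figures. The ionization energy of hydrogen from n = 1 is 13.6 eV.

E_n = −13.6 Z²/n² = −122.4/n² eV for Z = 3.
E_1 = −122.4/1 = −122 eV, so ionization (to E = 0) requires 122 eV.

122 eV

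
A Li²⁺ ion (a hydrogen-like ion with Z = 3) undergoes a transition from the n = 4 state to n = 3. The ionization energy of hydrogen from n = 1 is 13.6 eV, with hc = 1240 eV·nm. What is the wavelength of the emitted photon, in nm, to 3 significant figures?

208 nm

For Z = 3 the level energies scale as Z², so the effective Rydberg energy is 13.6 × 9 = 122.4 eV.
ΔE = 122.4 × (1/3² − 1/4²) = 122.4 × 0.04861 = 5.950 eV.
λ = hc/ΔE = 1240 / 5.950 = 208 nm.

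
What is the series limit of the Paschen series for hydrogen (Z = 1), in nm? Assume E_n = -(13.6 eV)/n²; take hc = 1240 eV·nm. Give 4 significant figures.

The Paschen series has lower level n_f = 3; the series limit corresponds to n_i → ∞.
ΔE_max = 13.6 × 1 / 3² = 1.511 eV.
λ_min = 1240 / 1.511 = 820.6 nm.

820.6 nm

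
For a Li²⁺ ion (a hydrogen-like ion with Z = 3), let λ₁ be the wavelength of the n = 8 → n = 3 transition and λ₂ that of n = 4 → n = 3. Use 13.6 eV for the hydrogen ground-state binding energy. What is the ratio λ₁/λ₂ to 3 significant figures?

0.509

λ ∝ 1/ΔE ∝ 1/(1/n_f² − 1/n_i²), and the Z² and hc factors cancel in the ratio.
λ₁/λ₂ = (1/3² − 1/4²)/(1/3² − 1/8²) = 0.04861/0.09549 = 0.509.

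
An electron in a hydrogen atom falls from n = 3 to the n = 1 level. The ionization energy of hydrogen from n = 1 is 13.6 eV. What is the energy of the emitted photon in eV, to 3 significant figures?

E_3 = −13.60/9 = −1.511 eV and E_1 = −13.60/1 = −13.60 eV.
The photon energy is |E_3 − E_1| = 12.1 eV.

12.1 eV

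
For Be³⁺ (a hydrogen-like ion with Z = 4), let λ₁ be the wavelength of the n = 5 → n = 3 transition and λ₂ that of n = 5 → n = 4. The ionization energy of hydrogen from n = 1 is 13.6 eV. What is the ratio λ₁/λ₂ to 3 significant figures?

0.316

λ ∝ 1/ΔE ∝ 1/(1/n_f² − 1/n_i²), and the Z² and hc factors cancel in the ratio.
λ₁/λ₂ = (1/4² − 1/5²)/(1/3² − 1/5²) = 0.02250/0.07111 = 0.316.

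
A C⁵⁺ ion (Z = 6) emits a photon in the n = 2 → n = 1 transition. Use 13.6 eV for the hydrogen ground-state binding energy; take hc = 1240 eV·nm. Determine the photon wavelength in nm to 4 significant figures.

For Z = 6 the level energies scale as Z², so the effective Rydberg energy is 13.6 × 36 = 489.6 eV.
ΔE = 489.6 × (1/1² − 1/2²) = 489.6 × 0.7500 = 367.2 eV.
λ = hc/ΔE = 1240 / 367.2 = 3.377 nm.

3.377 nm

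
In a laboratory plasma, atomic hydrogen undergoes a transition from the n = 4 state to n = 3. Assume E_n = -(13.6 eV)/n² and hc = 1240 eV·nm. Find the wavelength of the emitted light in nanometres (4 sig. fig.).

1876 nm

ΔE = 13.60 × (1/3² − 1/4²) = 13.60 × 0.04861 = 0.6611 eV.
λ = hc/ΔE = 1240 / 0.6611 = 1876 nm.
This line belongs to the Paschen series.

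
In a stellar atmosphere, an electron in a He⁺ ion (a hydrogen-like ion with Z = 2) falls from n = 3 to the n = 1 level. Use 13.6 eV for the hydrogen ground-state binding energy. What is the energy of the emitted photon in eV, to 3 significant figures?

48.4 eV

The Bohr energies scale as Z², so for Z = 2: E_n = −54.40/n² eV.
E_3 = −54.40/9 = −6.044 eV and E_1 = −54.40/1 = −54.40 eV.
The photon energy is |E_3 − E_1| = 48.4 eV.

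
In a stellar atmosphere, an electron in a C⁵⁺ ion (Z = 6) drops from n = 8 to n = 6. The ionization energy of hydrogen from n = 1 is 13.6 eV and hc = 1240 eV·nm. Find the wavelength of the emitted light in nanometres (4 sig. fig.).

For Z = 6 the level energies scale as Z², so the effective Rydberg energy is 13.6 × 36 = 489.6 eV.
ΔE = 489.6 × (1/6² − 1/8²) = 489.6 × 0.01215 = 5.950 eV.
λ = hc/ΔE = 1240 / 5.950 = 208.4 nm.

208.4 nm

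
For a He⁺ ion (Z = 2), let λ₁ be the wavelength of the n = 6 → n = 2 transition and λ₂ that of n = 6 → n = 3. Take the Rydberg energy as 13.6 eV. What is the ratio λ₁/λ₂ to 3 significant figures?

λ ∝ 1/ΔE ∝ 1/(1/n_f² − 1/n_i²), and the Z² and hc factors cancel in the ratio.
λ₁/λ₂ = (1/3² − 1/6²)/(1/2² − 1/6²) = 0.08333/0.2222 = 0.375.

0.375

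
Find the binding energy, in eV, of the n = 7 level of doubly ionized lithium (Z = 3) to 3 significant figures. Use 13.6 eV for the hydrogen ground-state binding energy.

E_n = −13.6 Z²/n² = −122.4/n² eV for Z = 3.
E_7 = −122.4/49 = −2.50 eV, so ionization (to E = 0) requires 2.50 eV.

2.50 eV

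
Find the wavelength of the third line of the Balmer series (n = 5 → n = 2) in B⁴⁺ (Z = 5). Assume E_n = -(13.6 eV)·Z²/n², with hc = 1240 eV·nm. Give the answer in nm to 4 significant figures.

The Balmer series terminates on n_f = 2; the third line has n_i = 2+3 = 5.
ΔE = 340.0 × (1/2² − 1/5²) = 71.40 eV.
λ = 1240 / 71.40 = 17.37 nm.

17.37 nm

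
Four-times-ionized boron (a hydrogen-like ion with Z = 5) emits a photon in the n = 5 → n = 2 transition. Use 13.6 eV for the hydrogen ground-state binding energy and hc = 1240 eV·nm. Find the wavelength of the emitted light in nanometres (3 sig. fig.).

For Z = 5 the level energies scale as Z², so the effective Rydberg energy is 13.6 × 25 = 340.0 eV.
ΔE = 340.0 × (1/2² − 1/5²) = 340.0 × 0.2100 = 71.40 eV.
λ = hc/ΔE = 1240 / 71.40 = 17.4 nm.

17.4 nm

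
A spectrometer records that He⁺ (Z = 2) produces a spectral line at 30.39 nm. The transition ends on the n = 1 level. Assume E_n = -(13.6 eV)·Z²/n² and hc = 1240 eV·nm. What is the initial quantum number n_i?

The photon energy is ΔE = hc/λ = 1240 / 30.39 = 40.80 eV.
With Z = 2, ΔE = 54.40 × (1/n_f² − 1/n_i²), so 1/n_f² − 1/n_i² = 0.7501.
With n_f = 1: 1/n_i² = 1/1 − 0.7501 = 0.2499, so n_i ≈ 2.00.

n_i = 2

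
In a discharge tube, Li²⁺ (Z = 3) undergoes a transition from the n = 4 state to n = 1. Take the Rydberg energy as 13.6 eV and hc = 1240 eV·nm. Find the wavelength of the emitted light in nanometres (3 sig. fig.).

For Z = 3 the level energies scale as Z², so the effective Rydberg energy is 13.6 × 9 = 122.4 eV.
ΔE = 122.4 × (1/1² − 1/4²) = 122.4 × 0.9375 = 114.8 eV.
λ = hc/ΔE = 1240 / 114.8 = 10.8 nm.

10.8 nm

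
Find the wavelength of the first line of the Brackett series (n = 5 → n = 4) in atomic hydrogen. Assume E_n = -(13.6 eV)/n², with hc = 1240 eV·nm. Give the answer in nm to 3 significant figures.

4050 nm

The Brackett series terminates on n_f = 4; the first line has n_i = 4+1 = 5.
ΔE = 13.60 × (1/4² − 1/5²) = 0.3060 eV.
λ = 1240 / 0.3060 = 4050 nm.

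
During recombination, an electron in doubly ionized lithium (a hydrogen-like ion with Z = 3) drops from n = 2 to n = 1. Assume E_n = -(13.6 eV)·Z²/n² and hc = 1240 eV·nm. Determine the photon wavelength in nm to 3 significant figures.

For Z = 3 the level energies scale as Z², so the effective Rydberg energy is 13.6 × 9 = 122.4 eV.
ΔE = 122.4 × (1/1² − 1/2²) = 122.4 × 0.7500 = 91.80 eV.
λ = hc/ΔE = 1240 / 91.80 = 13.5 nm.

13.5 nm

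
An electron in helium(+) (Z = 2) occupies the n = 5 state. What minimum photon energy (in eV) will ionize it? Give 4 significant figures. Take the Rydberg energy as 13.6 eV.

2.176 eV

E_n = −13.6 Z²/n² = −54.40/n² eV for Z = 2.
E_5 = −54.40/25 = −2.176 eV, so ionization (to E = 0) requires 2.176 eV.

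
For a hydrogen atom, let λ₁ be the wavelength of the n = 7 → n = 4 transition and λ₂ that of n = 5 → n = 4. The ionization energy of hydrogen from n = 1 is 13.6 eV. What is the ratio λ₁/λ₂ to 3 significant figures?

λ ∝ 1/ΔE ∝ 1/(1/n_f² − 1/n_i²), and the Z² and hc factors cancel in the ratio.
λ₁/λ₂ = (1/4² − 1/5²)/(1/4² − 1/7²) = 0.02250/0.04209 = 0.535.

0.535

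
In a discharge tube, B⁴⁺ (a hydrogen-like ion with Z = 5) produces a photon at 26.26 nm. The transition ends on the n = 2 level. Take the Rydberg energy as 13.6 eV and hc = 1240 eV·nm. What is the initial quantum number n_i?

n_i = 3

The photon energy is ΔE = hc/λ = 1240 / 26.26 = 47.22 eV.
With Z = 5, ΔE = 340.0 × (1/n_f² − 1/n_i²), so 1/n_f² − 1/n_i² = 0.1389.
With n_f = 2: 1/n_i² = 1/4 − 0.1389 = 0.1111, so n_i ≈ 3.00.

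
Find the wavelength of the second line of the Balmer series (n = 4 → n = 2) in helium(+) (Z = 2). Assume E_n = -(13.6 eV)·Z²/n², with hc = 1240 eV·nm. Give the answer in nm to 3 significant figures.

The Balmer series terminates on n_f = 2; the second line has n_i = 2+2 = 4.
ΔE = 54.40 × (1/2² − 1/4²) = 10.20 eV.
λ = 1240 / 10.20 = 122 nm.

122 nm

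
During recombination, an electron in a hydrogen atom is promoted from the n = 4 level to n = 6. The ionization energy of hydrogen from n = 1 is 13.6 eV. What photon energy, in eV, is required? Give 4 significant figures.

0.4722 eV

E_6 = −13.60/36 = −0.3778 eV and E_4 = −13.60/16 = −0.8500 eV.
The photon energy is |E_6 − E_4| = 0.4722 eV.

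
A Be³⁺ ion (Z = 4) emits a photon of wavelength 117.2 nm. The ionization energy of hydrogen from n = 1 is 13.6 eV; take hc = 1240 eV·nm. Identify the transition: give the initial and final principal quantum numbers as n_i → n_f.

n_i = 4, n_f = 3

The photon energy is ΔE = hc/λ = 1240 / 117.2 = 10.58 eV.
With Z = 4, ΔE = 217.6 × (1/n_f² − 1/n_i²), so 1/n_f² − 1/n_i² = 0.04862.
Trying n_f = 3 gives 1/n_i² = 0.06249, i.e. n_i ≈ 4; this pair matches.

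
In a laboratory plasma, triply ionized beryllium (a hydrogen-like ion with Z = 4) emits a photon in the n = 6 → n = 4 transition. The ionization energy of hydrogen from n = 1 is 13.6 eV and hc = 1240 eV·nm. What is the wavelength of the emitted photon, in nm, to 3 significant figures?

164 nm

For Z = 4 the level energies scale as Z², so the effective Rydberg energy is 13.6 × 16 = 217.6 eV.
ΔE = 217.6 × (1/4² − 1/6²) = 217.6 × 0.03472 = 7.556 eV.
λ = hc/ΔE = 1240 / 7.556 = 164 nm.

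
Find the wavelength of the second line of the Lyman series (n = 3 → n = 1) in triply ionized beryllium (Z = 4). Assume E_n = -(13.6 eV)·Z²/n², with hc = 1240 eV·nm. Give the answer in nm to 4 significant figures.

The Lyman series terminates on n_f = 1; the second line has n_i = 1+2 = 3.
ΔE = 217.6 × (1/1² − 1/3²) = 193.4 eV.
λ = 1240 / 193.4 = 6.411 nm.

6.411 nm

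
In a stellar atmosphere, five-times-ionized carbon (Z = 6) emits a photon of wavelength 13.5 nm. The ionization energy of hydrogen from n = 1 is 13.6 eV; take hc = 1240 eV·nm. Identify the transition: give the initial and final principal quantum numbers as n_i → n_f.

n_i = 4, n_f = 2

The photon energy is ΔE = hc/λ = 1240 / 13.5 = 91.85 eV.
With Z = 6, ΔE = 489.6 × (1/n_f² − 1/n_i²), so 1/n_f² − 1/n_i² = 0.1876.
Trying n_f = 2 gives 1/n_i² = 0.06239, i.e. n_i ≈ 4; this pair matches.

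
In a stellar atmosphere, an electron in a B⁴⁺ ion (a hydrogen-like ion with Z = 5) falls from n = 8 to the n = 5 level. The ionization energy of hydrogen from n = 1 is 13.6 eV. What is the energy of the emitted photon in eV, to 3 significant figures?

8.29 eV

The Bohr energies scale as Z², so for Z = 5: E_n = −340.0/n² eV.
E_8 = −340.0/64 = −5.313 eV and E_5 = −340.0/25 = −13.60 eV.
The photon energy is |E_8 − E_5| = 8.29 eV.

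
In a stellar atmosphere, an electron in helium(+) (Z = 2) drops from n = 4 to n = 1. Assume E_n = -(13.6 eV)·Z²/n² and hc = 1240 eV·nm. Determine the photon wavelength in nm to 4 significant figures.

24.31 nm

For Z = 2 the level energies scale as Z², so the effective Rydberg energy is 13.6 × 4 = 54.40 eV.
ΔE = 54.40 × (1/1² − 1/4²) = 54.40 × 0.9375 = 51.00 eV.
λ = hc/ΔE = 1240 / 51.00 = 24.31 nm.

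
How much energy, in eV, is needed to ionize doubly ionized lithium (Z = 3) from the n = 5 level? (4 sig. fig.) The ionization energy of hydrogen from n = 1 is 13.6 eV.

E_n = −13.6 Z²/n² = −122.4/n² eV for Z = 3.
E_5 = −122.4/25 = −4.896 eV, so ionization (to E = 0) requires 4.896 eV.

4.896 eV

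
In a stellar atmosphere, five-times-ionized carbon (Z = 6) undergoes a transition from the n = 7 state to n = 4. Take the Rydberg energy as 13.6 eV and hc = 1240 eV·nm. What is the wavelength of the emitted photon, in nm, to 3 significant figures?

60.2 nm

For Z = 6 the level energies scale as Z², so the effective Rydberg energy is 13.6 × 36 = 489.6 eV.
ΔE = 489.6 × (1/4² − 1/7²) = 489.6 × 0.04209 = 20.61 eV.
λ = hc/ΔE = 1240 / 20.61 = 60.2 nm.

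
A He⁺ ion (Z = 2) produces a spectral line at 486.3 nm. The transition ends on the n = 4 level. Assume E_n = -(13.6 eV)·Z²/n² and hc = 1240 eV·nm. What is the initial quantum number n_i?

n_i = 8

The photon energy is ΔE = hc/λ = 1240 / 486.3 = 2.550 eV.
With Z = 2, ΔE = 54.40 × (1/n_f² − 1/n_i²), so 1/n_f² − 1/n_i² = 0.04687.
With n_f = 4: 1/n_i² = 1/16 − 0.04687 = 0.01563, so n_i ≈ 8.00.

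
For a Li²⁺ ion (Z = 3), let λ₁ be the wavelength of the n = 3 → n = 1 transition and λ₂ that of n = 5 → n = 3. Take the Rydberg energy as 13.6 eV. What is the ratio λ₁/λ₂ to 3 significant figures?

0.0800

λ ∝ 1/ΔE ∝ 1/(1/n_f² − 1/n_i²), and the Z² and hc factors cancel in the ratio.
λ₁/λ₂ = (1/3² − 1/5²)/(1/1² − 1/3²) = 0.07111/0.8889 = 0.0800.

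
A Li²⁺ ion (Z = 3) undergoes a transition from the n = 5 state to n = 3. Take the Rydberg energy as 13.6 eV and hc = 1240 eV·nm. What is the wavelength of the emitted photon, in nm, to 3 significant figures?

142 nm

For Z = 3 the level energies scale as Z², so the effective Rydberg energy is 13.6 × 9 = 122.4 eV.
ΔE = 122.4 × (1/3² − 1/5²) = 122.4 × 0.07111 = 8.704 eV.
λ = hc/ΔE = 1240 / 8.704 = 142 nm.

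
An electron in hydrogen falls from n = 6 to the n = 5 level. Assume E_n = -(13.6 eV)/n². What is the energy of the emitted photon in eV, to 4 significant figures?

E_6 = −13.60/36 = −0.3778 eV and E_5 = −13.60/25 = −0.5440 eV.
The photon energy is |E_6 − E_5| = 0.1662 eV.

0.1662 eV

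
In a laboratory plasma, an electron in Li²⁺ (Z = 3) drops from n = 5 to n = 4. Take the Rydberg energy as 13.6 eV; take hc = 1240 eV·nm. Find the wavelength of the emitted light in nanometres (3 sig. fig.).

For Z = 3 the level energies scale as Z², so the effective Rydberg energy is 13.6 × 9 = 122.4 eV.
ΔE = 122.4 × (1/4² − 1/5²) = 122.4 × 0.02250 = 2.754 eV.
λ = hc/ΔE = 1240 / 2.754 = 450 nm.

450 nm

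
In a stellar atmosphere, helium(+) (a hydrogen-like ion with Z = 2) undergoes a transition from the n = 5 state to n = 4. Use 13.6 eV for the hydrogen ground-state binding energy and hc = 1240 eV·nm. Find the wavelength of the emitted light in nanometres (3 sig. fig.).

1010 nm

For Z = 2 the level energies scale as Z², so the effective Rydberg energy is 13.6 × 4 = 54.40 eV.
ΔE = 54.40 × (1/4² − 1/5²) = 54.40 × 0.02250 = 1.224 eV.
λ = hc/ΔE = 1240 / 1.224 = 1010 nm.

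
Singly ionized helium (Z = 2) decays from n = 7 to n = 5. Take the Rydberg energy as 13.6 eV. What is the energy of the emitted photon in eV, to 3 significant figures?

The Bohr energies scale as Z², so for Z = 2: E_n = −54.40/n² eV.
E_7 = −54.40/49 = −1.110 eV and E_5 = −54.40/25 = −2.176 eV.
The photon energy is |E_7 − E_5| = 1.07 eV.

1.07 eV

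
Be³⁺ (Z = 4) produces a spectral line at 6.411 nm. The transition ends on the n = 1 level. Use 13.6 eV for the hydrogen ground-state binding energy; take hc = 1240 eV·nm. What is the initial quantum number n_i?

n_i = 3

The photon energy is ΔE = hc/λ = 1240 / 6.411 = 193.4 eV.
With Z = 4, ΔE = 217.6 × (1/n_f² − 1/n_i²), so 1/n_f² − 1/n_i² = 0.8889.
With n_f = 1: 1/n_i² = 1/1 − 0.8889 = 0.1111, so n_i ≈ 3.00.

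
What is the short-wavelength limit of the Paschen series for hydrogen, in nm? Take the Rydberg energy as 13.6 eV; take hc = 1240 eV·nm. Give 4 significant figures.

The Paschen series has lower level n_f = 3; the series limit corresponds to n_i → ∞.
ΔE_max = 13.6 × 1 / 3² = 1.511 eV.
λ_min = 1240 / 1.511 = 820.6 nm.

820.6 nm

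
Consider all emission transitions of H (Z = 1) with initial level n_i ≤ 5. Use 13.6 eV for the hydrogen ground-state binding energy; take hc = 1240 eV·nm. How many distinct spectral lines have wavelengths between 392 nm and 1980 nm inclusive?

Enumerate all n_i → n_f pairs with 1 ≤ n_f < n_i ≤ 5 and compute λ = 1240 / [13.6·1·(1/n_f² − 1/n_i²)].
Lines falling in [392, 1980] nm: 5→2 (434.2 nm), 4→2 (486.3 nm), 3→2 (656.5 nm), 5→3 (1282 nm), 4→3 (1876 nm).

5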